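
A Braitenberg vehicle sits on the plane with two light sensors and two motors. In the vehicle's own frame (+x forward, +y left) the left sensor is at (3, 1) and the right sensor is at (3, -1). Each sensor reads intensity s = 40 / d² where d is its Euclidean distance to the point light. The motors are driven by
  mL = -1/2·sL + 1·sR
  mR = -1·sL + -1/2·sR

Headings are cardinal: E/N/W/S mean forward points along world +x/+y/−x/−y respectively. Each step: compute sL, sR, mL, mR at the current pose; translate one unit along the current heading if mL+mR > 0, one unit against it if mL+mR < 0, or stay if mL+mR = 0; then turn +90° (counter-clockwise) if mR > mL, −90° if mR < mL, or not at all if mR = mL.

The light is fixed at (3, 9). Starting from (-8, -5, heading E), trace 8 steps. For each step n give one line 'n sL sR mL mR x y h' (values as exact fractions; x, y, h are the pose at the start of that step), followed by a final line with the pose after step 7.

0 40/233 40/289 3540/67337 -16220/67337 -8 -5 E
1 4/41 20/229 362/9389 -1326/9389 -9 -5 S
2 40/421 40/369 9460/155349 -23180/155349 -9 -4 W
3 10/61 1/5 36/305 -161/610 -8 -4 N
4 40/233 40/289 3540/67337 -16220/67337 -8 -5 E
5 4/41 20/229 362/9389 -1326/9389 -9 -5 S
6 40/421 40/369 9460/155349 -23180/155349 -9 -4 W
7 10/61 1/5 36/305 -161/610 -8 -4 N
final -8 -5 E

n=0: pose=(-8,-5,E); sL=40/233, sR=40/289; mL=3540/67337, mR=-16220/67337; mL+mR=-12680/67337 → advance -1; mR−mL=-19760/67337 → turn -1·90°
n=1: pose=(-9,-5,S); sL=4/41, sR=20/229; mL=362/9389, mR=-1326/9389; mL+mR=-964/9389 → advance -1; mR−mL=-1688/9389 → turn -1·90°
n=2: pose=(-9,-4,W); sL=40/421, sR=40/369; mL=9460/155349, mR=-23180/155349; mL+mR=-13720/155349 → advance -1; mR−mL=-10880/51783 → turn -1·90°
n=3: pose=(-8,-4,N); sL=10/61, sR=1/5; mL=36/305, mR=-161/610; mL+mR=-89/610 → advance -1; mR−mL=-233/610 → turn -1·90°
n=4: pose=(-8,-5,E); sL=40/233, sR=40/289; mL=3540/67337, mR=-16220/67337; mL+mR=-12680/67337 → advance -1; mR−mL=-19760/67337 → turn -1·90°
n=5: pose=(-9,-5,S); sL=4/41, sR=20/229; mL=362/9389, mR=-1326/9389; mL+mR=-964/9389 → advance -1; mR−mL=-1688/9389 → turn -1·90°
n=6: pose=(-9,-4,W); sL=40/421, sR=40/369; mL=9460/155349, mR=-23180/155349; mL+mR=-13720/155349 → advance -1; mR−mL=-10880/51783 → turn -1·90°
n=7: pose=(-8,-4,N); sL=10/61, sR=1/5; mL=36/305, mR=-161/610; mL+mR=-89/610 → advance -1; mR−mL=-233/610 → turn -1·90°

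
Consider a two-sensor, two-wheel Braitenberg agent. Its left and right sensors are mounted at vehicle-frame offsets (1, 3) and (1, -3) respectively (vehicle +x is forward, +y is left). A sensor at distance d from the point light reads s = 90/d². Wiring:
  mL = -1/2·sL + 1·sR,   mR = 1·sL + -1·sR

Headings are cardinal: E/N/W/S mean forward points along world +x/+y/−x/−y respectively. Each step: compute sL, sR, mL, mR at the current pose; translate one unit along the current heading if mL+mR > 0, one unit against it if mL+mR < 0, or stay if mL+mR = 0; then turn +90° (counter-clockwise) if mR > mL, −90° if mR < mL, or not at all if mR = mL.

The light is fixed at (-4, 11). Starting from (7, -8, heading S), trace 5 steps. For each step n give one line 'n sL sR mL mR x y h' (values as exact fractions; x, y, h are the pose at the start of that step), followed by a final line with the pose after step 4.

0 45/298 45/232 4095/34568 -1485/34568 7 -8 S
1 90/629 90/389 39105/244681 -21600/244681 7 -9 W
2 9/41 9/53 261/4346 108/2173 6 -9 N
3 90/377 18/121 1341/45617 4104/45617 6 -8 E
4 45/194 9/52 72/1261 297/5044 7 -8 N
final 7 -7 W

n=0: pose=(7,-8,S); sL=45/298, sR=45/232; mL=4095/34568, mR=-1485/34568; mL+mR=45/596 → advance +1; mR−mL=-1395/8642 → turn -1·90°
n=1: pose=(7,-9,W); sL=90/629, sR=90/389; mL=39105/244681, mR=-21600/244681; mL+mR=45/629 → advance +1; mR−mL=-60705/244681 → turn -1·90°
n=2: pose=(6,-9,N); sL=9/41, sR=9/53; mL=261/4346, mR=108/2173; mL+mR=9/82 → advance +1; mR−mL=-45/4346 → turn -1·90°
n=3: pose=(6,-8,E); sL=90/377, sR=18/121; mL=1341/45617, mR=4104/45617; mL+mR=45/377 → advance +1; mR−mL=2763/45617 → turn +1·90°
n=4: pose=(7,-8,N); sL=45/194, sR=9/52; mL=72/1261, mR=297/5044; mL+mR=45/388 → advance +1; mR−mL=9/5044 → turn +1·90°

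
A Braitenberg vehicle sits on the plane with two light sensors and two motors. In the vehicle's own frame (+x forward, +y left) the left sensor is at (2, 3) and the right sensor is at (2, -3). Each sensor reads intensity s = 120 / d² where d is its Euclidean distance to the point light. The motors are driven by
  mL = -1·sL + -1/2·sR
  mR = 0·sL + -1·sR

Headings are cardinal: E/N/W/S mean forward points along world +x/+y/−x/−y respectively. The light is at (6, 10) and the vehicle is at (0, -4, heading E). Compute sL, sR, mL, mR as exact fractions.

120/137 24/61 -8964/8357 -24/61

left sensor world pos  = (2, -1); dL² = 137
right sensor world pos = (2, -7); dR² = 305
sL = 120/137 = 120/137
sR = 120/305 = 24/61
mL = -1·sL + -1/2·sR = -8964/8357
mR = 0·sL + -1·sR = -24/61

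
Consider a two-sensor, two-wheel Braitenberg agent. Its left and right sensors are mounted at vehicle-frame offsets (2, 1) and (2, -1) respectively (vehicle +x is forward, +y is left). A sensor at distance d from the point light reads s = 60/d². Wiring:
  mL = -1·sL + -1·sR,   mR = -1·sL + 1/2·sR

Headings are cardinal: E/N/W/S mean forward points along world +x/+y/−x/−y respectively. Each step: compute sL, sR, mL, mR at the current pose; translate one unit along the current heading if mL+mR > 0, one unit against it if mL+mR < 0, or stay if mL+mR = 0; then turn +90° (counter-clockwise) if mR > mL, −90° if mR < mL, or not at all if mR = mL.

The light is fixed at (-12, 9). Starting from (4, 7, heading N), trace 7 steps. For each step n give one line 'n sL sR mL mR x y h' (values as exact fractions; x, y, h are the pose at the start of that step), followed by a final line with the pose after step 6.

n=0: pose=(4,7,N); sL=4/15, sR=60/289; mL=-2056/4335, mR=-706/4335; mL+mR=-2762/4335 → advance -1; mR−mL=90/289 → turn +1·90°
n=1: pose=(4,6,W); sL=15/53, sR=3/10; mL=-309/530, mR=-141/1060; mL+mR=-759/1060 → advance -1; mR−mL=9/20 → turn +1·90°
n=2: pose=(5,6,S); sL=60/349, sR=60/281; mL=-37800/98069, mR=-6390/98069; mL+mR=-44190/98069 → advance -1; mR−mL=90/281 → turn +1·90°
n=3: pose=(5,7,E); sL=30/181, sR=6/37; mL=-2196/6697, mR=-567/6697; mL+mR=-2763/6697 → advance -1; mR−mL=9/37 → turn +1·90°
n=4: pose=(4,7,N); sL=4/15, sR=60/289; mL=-2056/4335, mR=-706/4335; mL+mR=-2762/4335 → advance -1; mR−mL=90/289 → turn +1·90°
n=5: pose=(4,6,W); sL=15/53, sR=3/10; mL=-309/530, mR=-141/1060; mL+mR=-759/1060 → advance -1; mR−mL=9/20 → turn +1·90°
n=6: pose=(5,6,S); sL=60/349, sR=60/281; mL=-37800/98069, mR=-6390/98069; mL+mR=-44190/98069 → advance -1; mR−mL=90/281 → turn +1·90°

0 4/15 60/289 -2056/4335 -706/4335 4 7 N
1 15/53 3/10 -309/530 -141/1060 4 6 W
2 60/349 60/281 -37800/98069 -6390/98069 5 6 S
3 30/181 6/37 -2196/6697 -567/6697 5 7 E
4 4/15 60/289 -2056/4335 -706/4335 4 7 N
5 15/53 3/10 -309/530 -141/1060 4 6 W
6 60/349 60/281 -37800/98069 -6390/98069 5 6 S
final 5 7 E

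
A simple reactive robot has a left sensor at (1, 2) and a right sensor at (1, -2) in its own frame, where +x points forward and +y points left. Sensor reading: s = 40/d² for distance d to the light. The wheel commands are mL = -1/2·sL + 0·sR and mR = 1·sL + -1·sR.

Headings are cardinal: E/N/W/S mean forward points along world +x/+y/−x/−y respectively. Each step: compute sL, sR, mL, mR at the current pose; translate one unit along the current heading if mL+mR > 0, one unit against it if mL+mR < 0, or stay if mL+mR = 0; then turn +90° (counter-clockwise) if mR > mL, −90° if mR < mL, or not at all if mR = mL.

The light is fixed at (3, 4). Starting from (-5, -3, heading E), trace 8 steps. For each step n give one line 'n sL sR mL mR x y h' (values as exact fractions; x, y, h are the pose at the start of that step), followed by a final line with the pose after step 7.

n=0: pose=(-5,-3,E); sL=20/37, sR=4/13; mL=-10/37, mR=112/481; mL+mR=-18/481 → advance -1; mR−mL=242/481 → turn +1·90°
n=1: pose=(-6,-3,N); sL=40/157, sR=8/17; mL=-20/157, mR=-576/2669; mL+mR=-916/2669 → advance -1; mR−mL=-236/2669 → turn -1·90°
n=2: pose=(-6,-4,E); sL=2/5, sR=10/41; mL=-1/5, mR=32/205; mL+mR=-9/205 → advance -1; mR−mL=73/205 → turn +1·90°
n=3: pose=(-7,-4,N); sL=40/193, sR=40/113; mL=-20/193, mR=-3200/21809; mL+mR=-5460/21809 → advance -1; mR−mL=-940/21809 → turn -1·90°
n=4: pose=(-7,-5,E); sL=4/13, sR=20/101; mL=-2/13, mR=144/1313; mL+mR=-58/1313 → advance -1; mR−mL=346/1313 → turn +1·90°
n=5: pose=(-8,-5,N); sL=40/233, sR=8/29; mL=-20/233, mR=-704/6757; mL+mR=-1284/6757 → advance -1; mR−mL=-124/6757 → turn -1·90°
n=6: pose=(-8,-6,E); sL=10/41, sR=10/61; mL=-5/41, mR=200/2501; mL+mR=-105/2501 → advance -1; mR−mL=505/2501 → turn +1·90°
n=7: pose=(-9,-6,N); sL=40/277, sR=40/181; mL=-20/277, mR=-3840/50137; mL+mR=-7460/50137 → advance -1; mR−mL=-220/50137 → turn -1·90°

0 20/37 4/13 -10/37 112/481 -5 -3 E
1 40/157 8/17 -20/157 -576/2669 -6 -3 N
2 2/5 10/41 -1/5 32/205 -6 -4 E
3 40/193 40/113 -20/193 -3200/21809 -7 -4 N
4 4/13 20/101 -2/13 144/1313 -7 -5 E
5 40/233 8/29 -20/233 -704/6757 -8 -5 N
6 10/41 10/61 -5/41 200/2501 -8 -6 E
7 40/277 40/181 -20/277 -3840/50137 -9 -6 N
final -9 -7 E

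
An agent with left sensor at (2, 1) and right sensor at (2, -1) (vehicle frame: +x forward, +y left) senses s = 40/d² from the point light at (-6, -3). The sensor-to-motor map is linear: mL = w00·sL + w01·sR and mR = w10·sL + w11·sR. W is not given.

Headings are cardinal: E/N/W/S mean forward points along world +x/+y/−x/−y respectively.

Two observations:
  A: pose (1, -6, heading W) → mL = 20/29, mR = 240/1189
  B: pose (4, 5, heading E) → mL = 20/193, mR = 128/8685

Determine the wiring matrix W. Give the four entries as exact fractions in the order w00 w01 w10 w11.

obs A: pose=(1,-6,W) → sL=40/41, sR=40/29, mL=20/29, mR=240/1189
obs B: pose=(4,5,E) → sL=8/45, sR=40/193, mL=20/193, mR=128/8685
sensor matrix S = [[40/41, 40/29], [8/45, 40/193]]; det S = -88832/2065293
solve [mL_A; mL_B] = S·[w00; w01] and [mR_A; mR_B] = S·[w10; w11]:
  w00 = 0, w01 = 1/2, w10 = -1/2, w11 = 1/2

0 1/2 -1/2 1/2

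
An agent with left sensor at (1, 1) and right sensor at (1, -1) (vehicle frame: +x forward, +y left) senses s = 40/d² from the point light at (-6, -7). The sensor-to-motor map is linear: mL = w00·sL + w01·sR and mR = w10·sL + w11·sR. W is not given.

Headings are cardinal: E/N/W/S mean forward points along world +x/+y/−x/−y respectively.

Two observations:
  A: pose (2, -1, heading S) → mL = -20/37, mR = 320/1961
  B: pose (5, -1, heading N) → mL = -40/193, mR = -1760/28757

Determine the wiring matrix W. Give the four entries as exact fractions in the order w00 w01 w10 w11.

0 -1 -1 1

obs A: pose=(2,-1,S) → sL=20/53, sR=20/37, mL=-20/37, mR=320/1961
obs B: pose=(5,-1,N) → sL=40/149, sR=40/193, mL=-40/193, mR=-1760/28757
sensor matrix S = [[20/53, 20/37], [40/149, 40/193]]; det S = -3772800/56392477
solve [mL_A; mL_B] = S·[w00; w01] and [mR_A; mR_B] = S·[w10; w11]:
  w00 = 0, w01 = -1, w10 = -1, w11 = 1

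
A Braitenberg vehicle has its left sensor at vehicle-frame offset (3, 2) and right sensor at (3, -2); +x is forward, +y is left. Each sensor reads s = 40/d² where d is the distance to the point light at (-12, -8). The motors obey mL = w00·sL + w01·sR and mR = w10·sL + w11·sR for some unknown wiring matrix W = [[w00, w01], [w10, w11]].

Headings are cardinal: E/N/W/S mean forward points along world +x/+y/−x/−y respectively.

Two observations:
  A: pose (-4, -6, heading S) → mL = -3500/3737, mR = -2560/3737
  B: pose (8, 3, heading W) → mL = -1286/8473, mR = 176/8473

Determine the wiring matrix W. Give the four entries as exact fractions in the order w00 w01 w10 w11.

-1 -1/2 1 -1

obs A: pose=(-4,-6,S) → sL=40/101, sR=40/37, mL=-3500/3737, mR=-2560/3737
obs B: pose=(8,3,W) → sL=4/37, sR=20/229, mL=-1286/8473, mR=176/8473
sensor matrix S = [[40/101, 40/37], [4/37, 20/229]]; det S = -2605440/31663601
solve [mL_A; mL_B] = S·[w00; w01] and [mR_A; mR_B] = S·[w10; w11]:
  w00 = -1, w01 = -1/2, w10 = 1, w11 = -1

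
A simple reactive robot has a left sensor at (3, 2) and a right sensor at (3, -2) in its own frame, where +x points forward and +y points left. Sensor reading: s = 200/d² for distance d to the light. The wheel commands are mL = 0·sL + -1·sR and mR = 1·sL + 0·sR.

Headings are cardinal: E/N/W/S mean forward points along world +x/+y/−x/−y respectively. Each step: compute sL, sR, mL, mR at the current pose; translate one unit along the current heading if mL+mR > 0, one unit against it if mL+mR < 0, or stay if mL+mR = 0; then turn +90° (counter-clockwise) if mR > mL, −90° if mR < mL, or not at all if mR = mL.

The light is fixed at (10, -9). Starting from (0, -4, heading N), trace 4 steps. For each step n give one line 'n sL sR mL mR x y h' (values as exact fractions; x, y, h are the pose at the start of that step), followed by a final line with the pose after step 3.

0 25/26 25/16 -25/16 25/26 0 -4 N
1 200/173 40/41 -40/41 200/173 0 -5 W
2 100/41 20/17 -20/17 100/41 -1 -5 S
3 200/89 40/13 -40/13 200/89 -1 -6 E
final -2 -6 N

n=0: pose=(0,-4,N); sL=25/26, sR=25/16; mL=-25/16, mR=25/26; mL+mR=-125/208 → advance -1; mR−mL=525/208 → turn +1·90°
n=1: pose=(0,-5,W); sL=200/173, sR=40/41; mL=-40/41, mR=200/173; mL+mR=1280/7093 → advance +1; mR−mL=15120/7093 → turn +1·90°
n=2: pose=(-1,-5,S); sL=100/41, sR=20/17; mL=-20/17, mR=100/41; mL+mR=880/697 → advance +1; mR−mL=2520/697 → turn +1·90°
n=3: pose=(-1,-6,E); sL=200/89, sR=40/13; mL=-40/13, mR=200/89; mL+mR=-960/1157 → advance -1; mR−mL=6160/1157 → turn +1·90°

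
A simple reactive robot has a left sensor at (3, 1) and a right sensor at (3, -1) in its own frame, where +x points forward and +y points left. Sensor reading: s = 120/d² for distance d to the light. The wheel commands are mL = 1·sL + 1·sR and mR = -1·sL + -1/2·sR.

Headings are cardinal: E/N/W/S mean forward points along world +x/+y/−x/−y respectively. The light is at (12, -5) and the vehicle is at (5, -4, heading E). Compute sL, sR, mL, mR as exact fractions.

6 15/2 27/2 -39/4

left sensor world pos  = (8, -3); dL² = 20
right sensor world pos = (8, -5); dR² = 16
sL = 120/20 = 6
sR = 120/16 = 15/2
mL = 1·sL + 1·sR = 27/2
mR = -1·sL + -1/2·sR = -39/4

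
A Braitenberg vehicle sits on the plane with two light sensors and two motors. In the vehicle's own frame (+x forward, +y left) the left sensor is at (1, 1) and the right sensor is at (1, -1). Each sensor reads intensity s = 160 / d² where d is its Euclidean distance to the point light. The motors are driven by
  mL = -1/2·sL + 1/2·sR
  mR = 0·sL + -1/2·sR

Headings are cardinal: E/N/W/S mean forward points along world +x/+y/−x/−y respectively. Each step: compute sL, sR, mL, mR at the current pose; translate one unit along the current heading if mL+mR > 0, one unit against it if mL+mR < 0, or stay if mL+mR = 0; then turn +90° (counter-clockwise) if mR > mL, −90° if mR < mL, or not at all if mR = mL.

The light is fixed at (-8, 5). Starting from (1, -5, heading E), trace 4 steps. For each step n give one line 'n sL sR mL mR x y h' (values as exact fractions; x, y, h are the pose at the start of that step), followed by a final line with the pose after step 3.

n=0: pose=(1,-5,E); sL=160/181, sR=160/221; mL=-3200/40001, mR=-80/221; mL+mR=-80/181 → advance -1; mR−mL=-11280/40001 → turn -1·90°
n=1: pose=(0,-5,S); sL=80/101, sR=16/17; mL=128/1717, mR=-8/17; mL+mR=-40/101 → advance -1; mR−mL=-936/1717 → turn -1·90°
n=2: pose=(0,-4,W); sL=160/149, sR=160/113; mL=2880/16837, mR=-80/113; mL+mR=-80/149 → advance -1; mR−mL=-14800/16837 → turn -1·90°
n=3: pose=(1,-4,N); sL=5/4, sR=40/41; mL=-45/328, mR=-20/41; mL+mR=-5/8 → advance -1; mR−mL=-115/328 → turn -1·90°

0 160/181 160/221 -3200/40001 -80/221 1 -5 E
1 80/101 16/17 128/1717 -8/17 0 -5 S
2 160/149 160/113 2880/16837 -80/113 0 -4 W
3 5/4 40/41 -45/328 -20/41 1 -4 N
final 1 -5 E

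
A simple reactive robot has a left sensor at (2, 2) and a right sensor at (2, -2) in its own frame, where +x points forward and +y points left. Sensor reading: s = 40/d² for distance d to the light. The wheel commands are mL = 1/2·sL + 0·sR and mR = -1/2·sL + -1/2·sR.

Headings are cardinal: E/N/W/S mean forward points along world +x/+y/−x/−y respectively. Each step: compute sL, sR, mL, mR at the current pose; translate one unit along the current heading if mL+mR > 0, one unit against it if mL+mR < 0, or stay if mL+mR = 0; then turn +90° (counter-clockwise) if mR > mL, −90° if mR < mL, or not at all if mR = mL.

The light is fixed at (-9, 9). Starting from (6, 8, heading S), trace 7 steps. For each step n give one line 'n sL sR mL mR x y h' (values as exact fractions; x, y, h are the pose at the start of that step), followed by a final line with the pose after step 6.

0 20/149 20/89 10/149 -2380/13261 6 8 S
1 40/173 40/173 20/173 -40/173 6 9 W
2 1/5 5/41 1/10 -33/205 7 9 N
3 8/65 40/333 4/65 -2632/21645 7 8 E
4 20/149 20/89 10/149 -2380/13261 6 8 S
5 40/173 40/173 20/173 -40/173 6 9 W
6 1/5 5/41 1/10 -33/205 7 9 N
final 7 8 E

n=0: pose=(6,8,S); sL=20/149, sR=20/89; mL=10/149, mR=-2380/13261; mL+mR=-10/89 → advance -1; mR−mL=-3270/13261 → turn -1·90°
n=1: pose=(6,9,W); sL=40/173, sR=40/173; mL=20/173, mR=-40/173; mL+mR=-20/173 → advance -1; mR−mL=-60/173 → turn -1·90°
n=2: pose=(7,9,N); sL=1/5, sR=5/41; mL=1/10, mR=-33/205; mL+mR=-5/82 → advance -1; mR−mL=-107/410 → turn -1·90°
n=3: pose=(7,8,E); sL=8/65, sR=40/333; mL=4/65, mR=-2632/21645; mL+mR=-20/333 → advance -1; mR−mL=-3964/21645 → turn -1·90°
n=4: pose=(6,8,S); sL=20/149, sR=20/89; mL=10/149, mR=-2380/13261; mL+mR=-10/89 → advance -1; mR−mL=-3270/13261 → turn -1·90°
n=5: pose=(6,9,W); sL=40/173, sR=40/173; mL=20/173, mR=-40/173; mL+mR=-20/173 → advance -1; mR−mL=-60/173 → turn -1·90°
n=6: pose=(7,9,N); sL=1/5, sR=5/41; mL=1/10, mR=-33/205; mL+mR=-5/82 → advance -1; mR−mL=-107/410 → turn -1·90°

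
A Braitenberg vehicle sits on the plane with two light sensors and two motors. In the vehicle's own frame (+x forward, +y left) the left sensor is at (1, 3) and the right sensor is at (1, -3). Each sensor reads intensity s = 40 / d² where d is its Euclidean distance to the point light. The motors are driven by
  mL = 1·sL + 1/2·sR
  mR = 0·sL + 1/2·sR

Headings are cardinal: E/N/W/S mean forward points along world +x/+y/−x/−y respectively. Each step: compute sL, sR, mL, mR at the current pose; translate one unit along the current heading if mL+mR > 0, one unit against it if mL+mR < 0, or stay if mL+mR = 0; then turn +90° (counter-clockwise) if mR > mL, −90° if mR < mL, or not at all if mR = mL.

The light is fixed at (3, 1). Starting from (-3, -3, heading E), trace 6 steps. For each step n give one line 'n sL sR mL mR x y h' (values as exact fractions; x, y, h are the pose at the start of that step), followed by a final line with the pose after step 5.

n=0: pose=(-3,-3,E); sL=20/13, sR=20/37; mL=870/481, mR=10/37; mL+mR=1000/481 → advance +1; mR−mL=-20/13 → turn -1·90°
n=1: pose=(-2,-3,S); sL=40/29, sR=40/89; mL=4140/2581, mR=20/89; mL+mR=4720/2581 → advance +1; mR−mL=-40/29 → turn -1·90°
n=2: pose=(-2,-4,W); sL=2/5, sR=1; mL=9/10, mR=1/2; mL+mR=7/5 → advance +1; mR−mL=-2/5 → turn -1·90°
n=3: pose=(-3,-4,N); sL=40/97, sR=8/5; mL=588/485, mR=4/5; mL+mR=976/485 → advance +1; mR−mL=-40/97 → turn -1·90°
n=4: pose=(-3,-3,E); sL=20/13, sR=20/37; mL=870/481, mR=10/37; mL+mR=1000/481 → advance +1; mR−mL=-20/13 → turn -1·90°
n=5: pose=(-2,-3,S); sL=40/29, sR=40/89; mL=4140/2581, mR=20/89; mL+mR=4720/2581 → advance +1; mR−mL=-40/29 → turn -1·90°

0 20/13 20/37 870/481 10/37 -3 -3 E
1 40/29 40/89 4140/2581 20/89 -2 -3 S
2 2/5 1 9/10 1/2 -2 -4 W
3 40/97 8/5 588/485 4/5 -3 -4 N
4 20/13 20/37 870/481 10/37 -3 -3 E
5 40/29 40/89 4140/2581 20/89 -2 -3 S
final -2 -4 W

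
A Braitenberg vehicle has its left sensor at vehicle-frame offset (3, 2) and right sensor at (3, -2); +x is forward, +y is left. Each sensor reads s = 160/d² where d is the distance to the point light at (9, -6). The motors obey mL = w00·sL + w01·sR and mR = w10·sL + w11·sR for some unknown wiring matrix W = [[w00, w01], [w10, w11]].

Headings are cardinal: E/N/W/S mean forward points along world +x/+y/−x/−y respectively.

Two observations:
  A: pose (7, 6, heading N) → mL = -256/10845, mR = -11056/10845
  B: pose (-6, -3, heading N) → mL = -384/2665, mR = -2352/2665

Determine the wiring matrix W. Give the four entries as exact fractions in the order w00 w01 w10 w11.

obs A: pose=(7,6,N) → sL=160/241, sR=32/45, mL=-256/10845, mR=-11056/10845
obs B: pose=(-6,-3,N) → sL=32/65, sR=32/41, mL=-384/2665, mR=-2352/2665
sensor matrix S = [[160/241, 32/45], [32/65, 32/41]]; det S = 4857856/28901925
solve [mL_A; mL_B] = S·[w00; w01] and [mR_A; mR_B] = S·[w10; w11]:
  w00 = 1/2, w01 = -1/2, w10 = -1, w11 = -1/2

1/2 -1/2 -1 -1/2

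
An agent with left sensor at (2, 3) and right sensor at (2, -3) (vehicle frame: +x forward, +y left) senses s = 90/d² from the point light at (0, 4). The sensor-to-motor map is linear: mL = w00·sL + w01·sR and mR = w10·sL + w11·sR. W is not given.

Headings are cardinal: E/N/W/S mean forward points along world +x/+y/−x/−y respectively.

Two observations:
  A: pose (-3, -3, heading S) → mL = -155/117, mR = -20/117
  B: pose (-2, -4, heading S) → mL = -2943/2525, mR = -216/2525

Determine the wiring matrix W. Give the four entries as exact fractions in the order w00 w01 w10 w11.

obs A: pose=(-3,-3,S) → sL=10/9, sR=10/13, mL=-155/117, mR=-20/117
obs B: pose=(-2,-4,S) → sL=90/101, sR=18/25, mL=-2943/2525, mR=-216/2525
sensor matrix S = [[10/9, 10/13], [90/101, 18/25]]; det S = 752/6565
solve [mL_A; mL_B] = S·[w00; w01] and [mR_A; mR_B] = S·[w10; w11]:
  w00 = -1/2, w01 = -1, w10 = -1/2, w11 = 1/2

-1/2 -1 -1/2 1/2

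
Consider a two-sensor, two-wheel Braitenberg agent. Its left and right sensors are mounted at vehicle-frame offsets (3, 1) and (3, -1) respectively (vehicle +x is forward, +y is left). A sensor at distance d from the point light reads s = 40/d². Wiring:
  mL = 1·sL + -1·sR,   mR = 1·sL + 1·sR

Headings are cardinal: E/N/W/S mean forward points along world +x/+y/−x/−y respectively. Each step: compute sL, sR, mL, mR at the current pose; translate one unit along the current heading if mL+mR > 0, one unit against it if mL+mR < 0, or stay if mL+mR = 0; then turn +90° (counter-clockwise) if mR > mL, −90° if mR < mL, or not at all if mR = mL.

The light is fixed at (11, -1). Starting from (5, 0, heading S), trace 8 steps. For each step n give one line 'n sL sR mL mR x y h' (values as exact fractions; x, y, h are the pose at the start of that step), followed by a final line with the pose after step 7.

0 40/29 40/53 960/1537 3280/1537 5 0 S
1 4 4 0 8 5 -1 E
2 8/9 8/5 -32/45 112/45 6 -1 N
3 5/8 10/17 5/136 165/136 6 0 W
4 40/29 40/53 960/1537 3280/1537 5 0 S
5 4 4 0 8 5 -1 E
6 8/9 8/5 -32/45 112/45 6 -1 N
7 5/8 10/17 5/136 165/136 6 0 W
final 5 0 S

n=0: pose=(5,0,S); sL=40/29, sR=40/53; mL=960/1537, mR=3280/1537; mL+mR=80/29 → advance +1; mR−mL=80/53 → turn +1·90°
n=1: pose=(5,-1,E); sL=4, sR=4; mL=0, mR=8; mL+mR=8 → advance +1; mR−mL=8 → turn +1·90°
n=2: pose=(6,-1,N); sL=8/9, sR=8/5; mL=-32/45, mR=112/45; mL+mR=16/9 → advance +1; mR−mL=16/5 → turn +1·90°
n=3: pose=(6,0,W); sL=5/8, sR=10/17; mL=5/136, mR=165/136; mL+mR=5/4 → advance +1; mR−mL=20/17 → turn +1·90°
n=4: pose=(5,0,S); sL=40/29, sR=40/53; mL=960/1537, mR=3280/1537; mL+mR=80/29 → advance +1; mR−mL=80/53 → turn +1·90°
n=5: pose=(5,-1,E); sL=4, sR=4; mL=0, mR=8; mL+mR=8 → advance +1; mR−mL=8 → turn +1·90°
n=6: pose=(6,-1,N); sL=8/9, sR=8/5; mL=-32/45, mR=112/45; mL+mR=16/9 → advance +1; mR−mL=16/5 → turn +1·90°
n=7: pose=(6,0,W); sL=5/8, sR=10/17; mL=5/136, mR=165/136; mL+mR=5/4 → advance +1; mR−mL=20/17 → turn +1·90°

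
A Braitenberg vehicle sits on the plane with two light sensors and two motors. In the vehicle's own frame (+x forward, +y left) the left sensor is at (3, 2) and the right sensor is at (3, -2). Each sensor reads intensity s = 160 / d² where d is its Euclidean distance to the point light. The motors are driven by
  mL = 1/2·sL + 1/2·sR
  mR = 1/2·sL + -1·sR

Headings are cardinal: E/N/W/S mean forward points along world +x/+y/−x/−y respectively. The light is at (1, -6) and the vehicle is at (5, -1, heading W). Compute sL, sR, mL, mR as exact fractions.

left sensor world pos  = (2, -3); dL² = 10
right sensor world pos = (2, 1); dR² = 50
sL = 160/10 = 16
sR = 160/50 = 16/5
mL = 1/2·sL + 1/2·sR = 48/5
mR = 1/2·sL + -1·sR = 24/5

16 16/5 48/5 24/5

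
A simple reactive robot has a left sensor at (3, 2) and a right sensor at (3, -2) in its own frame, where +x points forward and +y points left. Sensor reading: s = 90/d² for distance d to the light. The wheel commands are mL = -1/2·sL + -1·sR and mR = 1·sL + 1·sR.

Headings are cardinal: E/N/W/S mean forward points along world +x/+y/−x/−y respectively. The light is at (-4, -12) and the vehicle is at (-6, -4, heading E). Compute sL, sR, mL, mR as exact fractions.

90/101 90/37 -10755/3737 12420/3737

left sensor world pos  = (-3, -2); dL² = 101
right sensor world pos = (-3, -6); dR² = 37
sL = 90/101 = 90/101
sR = 90/37 = 90/37
mL = -1/2·sL + -1·sR = -10755/3737
mR = 1·sL + 1·sR = 12420/3737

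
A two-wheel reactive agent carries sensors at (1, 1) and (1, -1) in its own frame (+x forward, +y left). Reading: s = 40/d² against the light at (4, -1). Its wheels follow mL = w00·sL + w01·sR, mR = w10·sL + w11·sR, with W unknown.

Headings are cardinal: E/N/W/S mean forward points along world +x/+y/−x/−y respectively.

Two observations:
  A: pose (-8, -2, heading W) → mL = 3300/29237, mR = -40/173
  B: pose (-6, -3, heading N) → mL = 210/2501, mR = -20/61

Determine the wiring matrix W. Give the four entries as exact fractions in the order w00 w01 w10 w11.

obs A: pose=(-8,-2,W) → sL=40/173, sR=40/169, mL=3300/29237, mR=-40/173
obs B: pose=(-6,-3,N) → sL=20/61, sR=20/41, mL=210/2501, mR=-20/61
sensor matrix S = [[40/173, 40/169], [20/61, 20/41]]; det S = 2572800/73121737
solve [mL_A; mL_B] = S·[w00; w01] and [mR_A; mR_B] = S·[w10; w11]:
  w00 = 1, w01 = -1/2, w10 = -1, w11 = 0

1 -1/2 -1 0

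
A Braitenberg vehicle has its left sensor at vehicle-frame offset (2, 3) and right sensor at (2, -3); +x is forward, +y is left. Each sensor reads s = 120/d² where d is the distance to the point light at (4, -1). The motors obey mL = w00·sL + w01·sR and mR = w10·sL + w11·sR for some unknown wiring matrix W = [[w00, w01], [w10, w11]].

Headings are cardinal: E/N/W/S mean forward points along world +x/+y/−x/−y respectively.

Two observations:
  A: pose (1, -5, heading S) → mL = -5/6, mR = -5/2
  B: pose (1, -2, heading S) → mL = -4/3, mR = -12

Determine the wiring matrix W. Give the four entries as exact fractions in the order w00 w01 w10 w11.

obs A: pose=(1,-5,S) → sL=10/3, sR=5/3, mL=-5/6, mR=-5/2
obs B: pose=(1,-2,S) → sL=40/3, sR=8/3, mL=-4/3, mR=-12
sensor matrix S = [[10/3, 5/3], [40/3, 8/3]]; det S = -40/3
solve [mL_A; mL_B] = S·[w00; w01] and [mR_A; mR_B] = S·[w10; w11]:
  w00 = 0, w01 = -1/2, w10 = -1, w11 = 1/2

0 -1/2 -1 1/2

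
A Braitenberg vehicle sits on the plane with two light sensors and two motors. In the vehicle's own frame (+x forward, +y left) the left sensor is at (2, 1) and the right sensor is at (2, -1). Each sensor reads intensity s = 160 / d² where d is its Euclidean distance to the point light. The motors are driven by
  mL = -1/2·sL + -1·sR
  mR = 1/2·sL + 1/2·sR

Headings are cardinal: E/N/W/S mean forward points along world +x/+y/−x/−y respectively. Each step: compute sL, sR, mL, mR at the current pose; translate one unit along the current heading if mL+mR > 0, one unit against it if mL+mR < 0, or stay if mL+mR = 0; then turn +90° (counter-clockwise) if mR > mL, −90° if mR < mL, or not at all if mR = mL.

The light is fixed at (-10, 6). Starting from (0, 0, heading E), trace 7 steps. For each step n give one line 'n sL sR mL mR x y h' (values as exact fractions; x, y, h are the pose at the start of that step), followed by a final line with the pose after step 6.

n=0: pose=(0,0,E); sL=160/169, sR=160/193; mL=-42480/32617, mR=28960/32617; mL+mR=-80/193 → advance -1; mR−mL=71440/32617 → turn +1·90°
n=1: pose=(-1,0,N); sL=2, sR=40/29; mL=-69/29, mR=49/29; mL+mR=-20/29 → advance -1; mR−mL=118/29 → turn +1·90°
n=2: pose=(-1,-1,W); sL=160/113, sR=32/17; mL=-4976/1921, mR=3168/1921; mL+mR=-16/17 → advance -1; mR−mL=8144/1921 → turn +1·90°
n=3: pose=(0,-1,S); sL=80/101, sR=80/81; mL=-11320/8181, mR=7280/8181; mL+mR=-40/81 → advance -1; mR−mL=6200/2727 → turn +1·90°
n=4: pose=(0,0,E); sL=160/169, sR=160/193; mL=-42480/32617, mR=28960/32617; mL+mR=-80/193 → advance -1; mR−mL=71440/32617 → turn +1·90°
n=5: pose=(-1,0,N); sL=2, sR=40/29; mL=-69/29, mR=49/29; mL+mR=-20/29 → advance -1; mR−mL=118/29 → turn +1·90°
n=6: pose=(-1,-1,W); sL=160/113, sR=32/17; mL=-4976/1921, mR=3168/1921; mL+mR=-16/17 → advance -1; mR−mL=8144/1921 → turn +1·90°

0 160/169 160/193 -42480/32617 28960/32617 0 0 E
1 2 40/29 -69/29 49/29 -1 0 N
2 160/113 32/17 -4976/1921 3168/1921 -1 -1 W
3 80/101 80/81 -11320/8181 7280/8181 0 -1 S
4 160/169 160/193 -42480/32617 28960/32617 0 0 E
5 2 40/29 -69/29 49/29 -1 0 N
6 160/113 32/17 -4976/1921 3168/1921 -1 -1 W
final 0 -1 S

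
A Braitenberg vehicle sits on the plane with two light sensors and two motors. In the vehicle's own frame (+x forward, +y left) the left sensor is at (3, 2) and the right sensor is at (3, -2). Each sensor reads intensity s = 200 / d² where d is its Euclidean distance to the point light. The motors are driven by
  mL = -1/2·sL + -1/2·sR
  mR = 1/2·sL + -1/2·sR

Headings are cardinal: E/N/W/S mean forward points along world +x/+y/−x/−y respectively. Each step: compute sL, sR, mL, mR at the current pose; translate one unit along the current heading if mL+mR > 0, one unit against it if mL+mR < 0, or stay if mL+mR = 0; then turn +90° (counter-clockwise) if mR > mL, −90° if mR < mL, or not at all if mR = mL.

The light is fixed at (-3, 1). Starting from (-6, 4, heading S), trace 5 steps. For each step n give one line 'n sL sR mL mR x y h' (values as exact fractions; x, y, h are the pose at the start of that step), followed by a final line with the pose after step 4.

n=0: pose=(-6,4,S); sL=200, sR=8; mL=-104, mR=96; mL+mR=-8 → advance -1; mR−mL=200 → turn +1·90°
n=1: pose=(-6,5,E); sL=50/9, sR=50; mL=-250/9, mR=-200/9; mL+mR=-50 → advance -1; mR−mL=50/9 → turn +1·90°
n=2: pose=(-7,5,N); sL=40/17, sR=200/53; mL=-2760/901, mR=-640/901; mL+mR=-200/53 → advance -1; mR−mL=40/17 → turn +1·90°
n=3: pose=(-7,4,W); sL=4, sR=100/37; mL=-124/37, mR=24/37; mL+mR=-100/37 → advance -1; mR−mL=4 → turn +1·90°
n=4: pose=(-6,4,S); sL=200, sR=8; mL=-104, mR=96; mL+mR=-8 → advance -1; mR−mL=200 → turn +1·90°

0 200 8 -104 96 -6 4 S
1 50/9 50 -250/9 -200/9 -6 5 E
2 40/17 200/53 -2760/901 -640/901 -7 5 N
3 4 100/37 -124/37 24/37 -7 4 W
4 200 8 -104 96 -6 4 S
final -6 5 E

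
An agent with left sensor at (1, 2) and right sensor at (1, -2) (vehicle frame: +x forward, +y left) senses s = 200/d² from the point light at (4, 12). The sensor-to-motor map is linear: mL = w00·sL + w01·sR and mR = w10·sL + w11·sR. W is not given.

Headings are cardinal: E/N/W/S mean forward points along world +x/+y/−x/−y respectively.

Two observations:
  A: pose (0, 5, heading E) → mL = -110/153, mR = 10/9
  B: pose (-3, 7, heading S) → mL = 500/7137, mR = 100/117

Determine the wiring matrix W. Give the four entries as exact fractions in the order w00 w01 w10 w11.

obs A: pose=(0,5,E) → sL=100/17, sR=20/9, mL=-110/153, mR=10/9
obs B: pose=(-3,7,S) → sL=200/61, sR=200/117, mL=500/7137, mR=100/117
sensor matrix S = [[100/17, 20/9], [200/61, 200/117]]; det S = 112000/40443
solve [mL_A; mL_B] = S·[w00; w01] and [mR_A; mR_B] = S·[w10; w11]:
  w00 = -1/2, w01 = 1, w10 = 0, w11 = 1/2

-1/2 1 0 1/2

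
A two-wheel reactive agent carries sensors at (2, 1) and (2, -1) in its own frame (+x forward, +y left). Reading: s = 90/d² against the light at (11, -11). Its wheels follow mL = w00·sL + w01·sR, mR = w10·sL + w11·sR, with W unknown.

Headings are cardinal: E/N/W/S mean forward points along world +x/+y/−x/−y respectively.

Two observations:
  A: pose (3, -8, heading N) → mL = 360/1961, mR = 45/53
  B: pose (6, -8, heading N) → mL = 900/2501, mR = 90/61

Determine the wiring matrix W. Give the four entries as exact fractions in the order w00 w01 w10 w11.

-1/2 1/2 1 0

obs A: pose=(3,-8,N) → sL=45/53, sR=45/37, mL=360/1961, mR=45/53
obs B: pose=(6,-8,N) → sL=90/61, sR=90/41, mL=900/2501, mR=90/61
sensor matrix S = [[45/53, 45/37], [90/61, 90/41]]; det S = 340200/4904461
solve [mL_A; mL_B] = S·[w00; w01] and [mR_A; mR_B] = S·[w10; w11]:
  w00 = -1/2, w01 = 1/2, w10 = 1, w11 = 0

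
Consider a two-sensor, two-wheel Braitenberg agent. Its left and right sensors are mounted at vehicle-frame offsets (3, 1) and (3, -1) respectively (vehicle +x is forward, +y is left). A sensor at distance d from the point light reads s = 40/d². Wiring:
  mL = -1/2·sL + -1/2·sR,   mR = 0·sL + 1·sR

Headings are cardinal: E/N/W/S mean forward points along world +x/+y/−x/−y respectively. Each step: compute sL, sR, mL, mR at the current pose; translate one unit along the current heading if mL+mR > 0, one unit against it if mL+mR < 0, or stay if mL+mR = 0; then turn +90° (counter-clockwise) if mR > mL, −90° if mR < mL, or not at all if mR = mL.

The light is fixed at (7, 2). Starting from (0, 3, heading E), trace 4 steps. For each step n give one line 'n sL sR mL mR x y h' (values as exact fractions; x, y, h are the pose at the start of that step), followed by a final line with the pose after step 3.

n=0: pose=(0,3,E); sL=2, sR=5/2; mL=-9/4, mR=5/2; mL+mR=1/4 → advance +1; mR−mL=19/4 → turn +1·90°
n=1: pose=(1,3,N); sL=8/13, sR=40/41; mL=-424/533, mR=40/41; mL+mR=96/533 → advance +1; mR−mL=944/533 → turn +1·90°
n=2: pose=(1,4,W); sL=20/41, sR=4/9; mL=-172/369, mR=4/9; mL+mR=-8/369 → advance -1; mR−mL=112/123 → turn +1·90°
n=3: pose=(2,4,S); sL=40/17, sR=40/37; mL=-1080/629, mR=40/37; mL+mR=-400/629 → advance -1; mR−mL=1760/629 → turn +1·90°

0 2 5/2 -9/4 5/2 0 3 E
1 8/13 40/41 -424/533 40/41 1 3 N
2 20/41 4/9 -172/369 4/9 1 4 W
3 40/17 40/37 -1080/629 40/37 2 4 S
final 2 5 E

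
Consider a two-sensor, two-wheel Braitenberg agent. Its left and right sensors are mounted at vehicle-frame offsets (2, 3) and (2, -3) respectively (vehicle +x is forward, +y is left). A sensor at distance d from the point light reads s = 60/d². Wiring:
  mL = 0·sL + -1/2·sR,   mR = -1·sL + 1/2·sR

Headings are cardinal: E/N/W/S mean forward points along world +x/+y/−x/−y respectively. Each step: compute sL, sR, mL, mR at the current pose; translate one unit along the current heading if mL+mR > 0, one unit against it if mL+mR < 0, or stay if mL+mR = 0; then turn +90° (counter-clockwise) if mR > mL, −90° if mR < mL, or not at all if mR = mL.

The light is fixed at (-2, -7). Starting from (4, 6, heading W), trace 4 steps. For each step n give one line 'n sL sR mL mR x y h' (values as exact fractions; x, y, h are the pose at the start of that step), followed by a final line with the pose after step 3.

0 15/29 15/68 -15/136 -1605/3944 4 6 W
1 60/241 12/65 -6/65 -2454/15665 5 6 N
2 10/51 10/27 -5/27 -5/459 5 5 E
3 12/41 60/277 -30/277 -2094/11357 4 5 N
final 4 4 E

n=0: pose=(4,6,W); sL=15/29, sR=15/68; mL=-15/136, mR=-1605/3944; mL+mR=-15/29 → advance -1; mR−mL=-585/1972 → turn -1·90°
n=1: pose=(5,6,N); sL=60/241, sR=12/65; mL=-6/65, mR=-2454/15665; mL+mR=-60/241 → advance -1; mR−mL=-1008/15665 → turn -1·90°
n=2: pose=(5,5,E); sL=10/51, sR=10/27; mL=-5/27, mR=-5/459; mL+mR=-10/51 → advance -1; mR−mL=80/459 → turn +1·90°
n=3: pose=(4,5,N); sL=12/41, sR=60/277; mL=-30/277, mR=-2094/11357; mL+mR=-12/41 → advance -1; mR−mL=-864/11357 → turn -1·90°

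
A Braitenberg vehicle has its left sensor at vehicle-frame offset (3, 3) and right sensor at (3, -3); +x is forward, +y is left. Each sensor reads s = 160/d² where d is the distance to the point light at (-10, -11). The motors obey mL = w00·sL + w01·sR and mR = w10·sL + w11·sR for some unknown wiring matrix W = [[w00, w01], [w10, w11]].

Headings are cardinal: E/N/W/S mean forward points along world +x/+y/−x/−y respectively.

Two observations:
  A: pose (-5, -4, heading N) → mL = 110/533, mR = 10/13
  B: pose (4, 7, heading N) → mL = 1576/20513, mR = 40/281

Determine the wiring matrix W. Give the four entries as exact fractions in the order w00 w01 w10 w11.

obs A: pose=(-5,-4,N) → sL=20/13, sR=40/41, mL=110/533, mR=10/13
obs B: pose=(4,7,N) → sL=80/281, sR=16/73, mL=1576/20513, mR=40/281
sensor matrix S = [[20/13, 40/41], [80/281, 16/73]]; det S = 649920/10933429
solve [mL_A; mL_B] = S·[w00; w01] and [mR_A; mR_B] = S·[w10; w11]:
  w00 = -1/2, w01 = 1, w10 = 1/2, w11 = 0

-1/2 1 1/2 0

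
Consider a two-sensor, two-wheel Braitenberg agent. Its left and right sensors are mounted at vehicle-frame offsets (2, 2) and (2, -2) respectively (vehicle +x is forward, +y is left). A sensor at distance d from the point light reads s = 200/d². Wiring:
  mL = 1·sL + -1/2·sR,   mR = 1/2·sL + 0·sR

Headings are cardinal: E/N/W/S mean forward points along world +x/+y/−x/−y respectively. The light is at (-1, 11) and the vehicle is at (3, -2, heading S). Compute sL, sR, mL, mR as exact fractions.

200/261 200/229 19700/59769 100/261

left sensor world pos  = (5, -4); dL² = 261
right sensor world pos = (1, -4); dR² = 229
sL = 200/261 = 200/261
sR = 200/229 = 200/229
mL = 1·sL + -1/2·sR = 19700/59769
mR = 1/2·sL + 0·sR = 100/261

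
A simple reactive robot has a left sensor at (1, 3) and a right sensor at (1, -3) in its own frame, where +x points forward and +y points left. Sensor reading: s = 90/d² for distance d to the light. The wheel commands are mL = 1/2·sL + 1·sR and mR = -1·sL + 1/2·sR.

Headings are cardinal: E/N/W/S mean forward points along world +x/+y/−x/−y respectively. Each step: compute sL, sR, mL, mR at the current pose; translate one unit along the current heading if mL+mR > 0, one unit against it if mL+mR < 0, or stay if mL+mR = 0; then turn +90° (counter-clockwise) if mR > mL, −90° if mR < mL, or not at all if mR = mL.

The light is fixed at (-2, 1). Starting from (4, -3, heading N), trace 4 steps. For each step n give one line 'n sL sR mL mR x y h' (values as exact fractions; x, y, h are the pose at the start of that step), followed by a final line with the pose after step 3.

n=0: pose=(4,-3,N); sL=5, sR=1; mL=7/2, mR=-9/2; mL+mR=-1 → advance -1; mR−mL=-8 → turn -1·90°
n=1: pose=(4,-4,E); sL=90/53, sR=90/113; mL=9855/5989, mR=-7785/5989; mL+mR=2070/5989 → advance +1; mR−mL=-17640/5989 → turn -1·90°
n=2: pose=(5,-4,S); sL=45/68, sR=45/26; mL=3645/1768, mR=45/221; mL+mR=4005/1768 → advance +1; mR−mL=-3285/1768 → turn -1·90°
n=3: pose=(5,-5,W); sL=10/13, sR=2; mL=31/13, mR=3/13; mL+mR=34/13 → advance +1; mR−mL=-28/13 → turn -1·90°

0 5 1 7/2 -9/2 4 -3 N
1 90/53 90/113 9855/5989 -7785/5989 4 -4 E
2 45/68 45/26 3645/1768 45/221 5 -4 S
3 10/13 2 31/13 3/13 5 -5 W
final 4 -5 N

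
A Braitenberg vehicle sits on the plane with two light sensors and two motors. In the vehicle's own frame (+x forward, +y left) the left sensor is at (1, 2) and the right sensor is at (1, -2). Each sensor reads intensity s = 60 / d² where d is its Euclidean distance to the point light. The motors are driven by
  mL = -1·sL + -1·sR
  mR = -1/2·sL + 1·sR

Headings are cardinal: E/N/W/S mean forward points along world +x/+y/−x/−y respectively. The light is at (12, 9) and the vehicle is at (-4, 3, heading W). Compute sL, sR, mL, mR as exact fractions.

60/353 12/61 -7896/21533 2406/21533

left sensor world pos  = (-5, 1); dL² = 353
right sensor world pos = (-5, 5); dR² = 305
sL = 60/353 = 60/353
sR = 60/305 = 12/61
mL = -1·sL + -1·sR = -7896/21533
mR = -1/2·sL + 1·sR = 2406/21533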